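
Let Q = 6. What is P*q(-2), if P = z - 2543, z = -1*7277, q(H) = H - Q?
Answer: 78560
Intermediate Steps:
q(H) = -6 + H (q(H) = H - 1*6 = H - 6 = -6 + H)
z = -7277
P = -9820 (P = -7277 - 2543 = -9820)
P*q(-2) = -9820*(-6 - 2) = -9820*(-8) = 78560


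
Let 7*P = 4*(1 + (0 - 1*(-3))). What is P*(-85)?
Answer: -1360/7 ≈ -194.29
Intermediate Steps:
P = 16/7 (P = (4*(1 + (0 - 1*(-3))))/7 = (4*(1 + (0 + 3)))/7 = (4*(1 + 3))/7 = (4*4)/7 = (1/7)*16 = 16/7 ≈ 2.2857)
P*(-85) = (16/7)*(-85) = -1360/7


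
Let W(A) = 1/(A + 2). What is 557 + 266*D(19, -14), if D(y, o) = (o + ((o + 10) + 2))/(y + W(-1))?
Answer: 1721/5 ≈ 344.20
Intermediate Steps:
W(A) = 1/(2 + A)
D(y, o) = (12 + 2*o)/(1 + y) (D(y, o) = (o + ((o + 10) + 2))/(y + 1/(2 - 1)) = (o + ((10 + o) + 2))/(y + 1/1) = (o + (12 + o))/(y + 1) = (12 + 2*o)/(1 + y))
557 + 266*D(19, -14) = 557 + 266*(2*(6 - 14)/(1 + 19)) = 557 + 266*(2*(-8)/20) = 557 + 266*(2*(1/20)*(-8)) = 557 + 266*(-⅘) = 557 - 1064/5 = 1721/5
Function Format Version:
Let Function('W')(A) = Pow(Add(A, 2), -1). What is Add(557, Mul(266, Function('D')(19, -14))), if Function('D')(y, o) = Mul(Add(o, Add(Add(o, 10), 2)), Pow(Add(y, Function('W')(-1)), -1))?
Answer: Rational(1721, 5) ≈ 344.20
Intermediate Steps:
Function('W')(A) = Pow(Add(2, A), -1)
Function('D')(y, o) = Mul(Pow(Add(1, y), -1), Add(12, Mul(2, o))) (Function('D')(y, o) = Mul(Add(o, Add(Add(o, 10), 2)), Pow(Add(y, Pow(Add(2, -1), -1)), -1)) = Mul(Add(o, Add(Add(10, o), 2)), Pow(Add(y, Pow(1, -1)), -1)) = Mul(Add(o, Add(12, o)), Pow(Add(y, 1), -1)) = Mul(Add(12, Mul(2, o)), Pow(Add(1, y), -1)) = Mul(Pow(Add(1, y), -1), Add(12, Mul(2, o))))
Add(557, Mul(266, Function('D')(19, -14))) = Add(557, Mul(266, Mul(2, Pow(Add(1, 19), -1), Add(6, -14)))) = Add(557, Mul(266, Mul(2, Pow(20, -1), -8))) = Add(557, Mul(266, Mul(2, Rational(1, 20), -8))) = Add(557, Mul(266, Rational(-4, 5))) = Add(557, Rational(-1064, 5)) = Rational(1721, 5)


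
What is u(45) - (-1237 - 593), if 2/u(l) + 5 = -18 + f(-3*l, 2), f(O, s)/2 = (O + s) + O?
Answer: 1022968/559 ≈ 1830.0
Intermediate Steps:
f(O, s) = 2*s + 4*O (f(O, s) = 2*((O + s) + O) = 2*(s + 2*O) = 2*s + 4*O)
u(l) = 2/(-19 - 12*l) (u(l) = 2/(-5 + (-18 + (2*2 + 4*(-3*l)))) = 2/(-5 + (-18 + (4 - 12*l))) = 2/(-5 + (-14 - 12*l)) = 2/(-19 - 12*l))
u(45) - (-1237 - 593) = 2/(-19 - 12*45) - (-1237 - 593) = 2/(-19 - 540) - 1*(-1830) = 2/(-559) + 1830 = 2*(-1/559) + 1830 = -2/559 + 1830 = 1022968/559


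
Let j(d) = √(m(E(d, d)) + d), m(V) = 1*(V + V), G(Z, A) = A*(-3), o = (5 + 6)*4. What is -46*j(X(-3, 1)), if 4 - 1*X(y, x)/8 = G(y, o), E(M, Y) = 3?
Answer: -46*√1094 ≈ -1521.5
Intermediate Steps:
o = 44 (o = 11*4 = 44)
G(Z, A) = -3*A
X(y, x) = 1088 (X(y, x) = 32 - (-24)*44 = 32 - 8*(-132) = 32 + 1056 = 1088)
m(V) = 2*V (m(V) = 1*(2*V) = 2*V)
j(d) = √(6 + d) (j(d) = √(2*3 + d) = √(6 + d))
-46*j(X(-3, 1)) = -46*√(6 + 1088) = -46*√1094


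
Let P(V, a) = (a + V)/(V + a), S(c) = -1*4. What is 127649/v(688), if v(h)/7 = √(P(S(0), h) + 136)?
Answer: 127649*√137/959 ≈ 1558.0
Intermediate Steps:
S(c) = -4
P(V, a) = 1 (P(V, a) = (V + a)/(V + a) = 1)
v(h) = 7*√137 (v(h) = 7*√(1 + 136) = 7*√137)
127649/v(688) = 127649/((7*√137)) = 127649*(√137/959) = 127649*√137/959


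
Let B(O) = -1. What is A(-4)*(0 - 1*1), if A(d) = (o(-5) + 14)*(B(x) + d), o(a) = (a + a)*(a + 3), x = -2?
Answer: 170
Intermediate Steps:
o(a) = 2*a*(3 + a) (o(a) = (2*a)*(3 + a) = 2*a*(3 + a))
A(d) = -34 + 34*d (A(d) = (2*(-5)*(3 - 5) + 14)*(-1 + d) = (2*(-5)*(-2) + 14)*(-1 + d) = (20 + 14)*(-1 + d) = 34*(-1 + d) = -34 + 34*d)
A(-4)*(0 - 1*1) = (-34 + 34*(-4))*(0 - 1*1) = (-34 - 136)*(0 - 1) = -170*(-1) = 170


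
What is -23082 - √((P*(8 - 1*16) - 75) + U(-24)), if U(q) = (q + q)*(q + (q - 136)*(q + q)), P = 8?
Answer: -23082 - I*√367627 ≈ -23082.0 - 606.32*I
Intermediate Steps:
U(q) = 2*q*(q + 2*q*(-136 + q)) (U(q) = (2*q)*(q + (-136 + q)*(2*q)) = (2*q)*(q + 2*q*(-136 + q)) = 2*q*(q + 2*q*(-136 + q)))
-23082 - √((P*(8 - 1*16) - 75) + U(-24)) = -23082 - √((8*(8 - 1*16) - 75) + (-24)²*(-542 + 4*(-24))) = -23082 - √((8*(8 - 16) - 75) + 576*(-542 - 96)) = -23082 - √((8*(-8) - 75) + 576*(-638)) = -23082 - √((-64 - 75) - 367488) = -23082 - √(-139 - 367488) = -23082 - √(-367627) = -23082 - I*√367627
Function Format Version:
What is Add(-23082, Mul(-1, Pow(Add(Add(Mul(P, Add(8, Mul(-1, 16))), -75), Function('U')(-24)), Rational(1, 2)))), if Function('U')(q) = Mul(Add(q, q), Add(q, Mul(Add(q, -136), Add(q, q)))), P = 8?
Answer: Add(-23082, Mul(-1, I, Pow(367627, Rational(1, 2)))) ≈ Add(-23082., Mul(-606.32, I))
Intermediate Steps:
Function('U')(q) = Mul(2, q, Add(q, Mul(2, q, Add(-136, q)))) (Function('U')(q) = Mul(Mul(2, q), Add(q, Mul(Add(-136, q), Mul(2, q)))) = Mul(Mul(2, q), Add(q, Mul(2, q, Add(-136, q)))) = Mul(2, q, Add(q, Mul(2, q, Add(-136, q)))))
Add(-23082, Mul(-1, Pow(Add(Add(Mul(P, Add(8, Mul(-1, 16))), -75), Function('U')(-24)), Rational(1, 2)))) = Add(-23082, Mul(-1, Pow(Add(Add(Mul(8, Add(8, Mul(-1, 16))), -75), Mul(Pow(-24, 2), Add(-542, Mul(4, -24)))), Rational(1, 2)))) = Add(-23082, Mul(-1, Pow(Add(Add(Mul(8, Add(8, -16)), -75), Mul(576, Add(-542, -96))), Rational(1, 2)))) = Add(-23082, Mul(-1, Pow(Add(Add(Mul(8, -8), -75), Mul(576, -638)), Rational(1, 2)))) = Add(-23082, Mul(-1, Pow(Add(Add(-64, -75), -367488), Rational(1, 2)))) = Add(-23082, Mul(-1, Pow(Add(-139, -367488), Rational(1, 2)))) = Add(-23082, Mul(-1, Pow(-367627, Rational(1, 2)))) = Add(-23082, Mul(-1, Mul(I, Pow(367627, Rational(1, 2))))) = Add(-23082, Mul(-1, I, Pow(367627, Rational(1, 2))))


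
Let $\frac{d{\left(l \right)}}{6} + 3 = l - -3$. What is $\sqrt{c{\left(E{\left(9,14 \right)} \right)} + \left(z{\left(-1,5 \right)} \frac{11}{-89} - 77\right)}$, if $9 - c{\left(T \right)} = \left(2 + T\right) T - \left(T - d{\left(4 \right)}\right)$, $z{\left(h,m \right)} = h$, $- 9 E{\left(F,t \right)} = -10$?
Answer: $\frac{i \sqrt{60452983}}{801} \approx 9.7068 i$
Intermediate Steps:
$d{\left(l \right)} = 6 l$ ($d{\left(l \right)} = -18 + 6 \left(l - -3\right) = -18 + 6 \left(l + 3\right) = -18 + 6 \left(3 + l\right) = -18 + \left(18 + 6 l\right) = 6 l$)
$E{\left(F,t \right)} = \frac{10}{9}$ ($E{\left(F,t \right)} = \left(- \frac{1}{9}\right) \left(-10\right) = \frac{10}{9}$)
$c{\left(T \right)} = -15 + T - T \left(2 + T\right)$ ($c{\left(T \right)} = 9 - \left(\left(2 + T\right) T - \left(-24 + T\right)\right) = 9 - \left(T \left(2 + T\right) - \left(-24 + T\right)\right) = 9 - \left(24 - T + T \left(2 + T\right)\right) = -15 + T - T \left(2 + T\right)$)
$\sqrt{c{\left(E{\left(9,14 \right)} \right)} + \left(z{\left(-1,5 \right)} \frac{11}{-89} - 77\right)} = \sqrt{\left(-15 - \frac{10}{9} - \left(\frac{10}{9}\right)^{2}\right) - \left(77 + \frac{11}{-89}\right)} = \sqrt{\left(-15 - \frac{10}{9} - \frac{100}{81}\right) - \left(77 + 11 \left(- \frac{1}{89}\right)\right)} = \sqrt{\left(-15 - \frac{10}{9} - \frac{100}{81}\right) - \frac{6842}{89}} = \sqrt{- \frac{1405}{81} + \left(\frac{11}{89} - 77\right)} = \sqrt{- \frac{1405}{81} - \frac{6842}{89}} = \sqrt{- \frac{679247}{7209}} = \frac{i \sqrt{60452983}}{801}$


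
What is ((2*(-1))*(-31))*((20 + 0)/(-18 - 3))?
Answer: -1240/21 ≈ -59.048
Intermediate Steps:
((2*(-1))*(-31))*((20 + 0)/(-18 - 3)) = (-2*(-31))*(20/(-21)) = 62*(20*(-1/21)) = 62*(-20/21) = -1240/21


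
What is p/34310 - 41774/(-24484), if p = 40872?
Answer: 608493997/210011510 ≈ 2.8974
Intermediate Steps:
p/34310 - 41774/(-24484) = 40872/34310 - 41774/(-24484) = 40872*(1/34310) - 41774*(-1/24484) = 20436/17155 + 20887/12242 = 608493997/210011510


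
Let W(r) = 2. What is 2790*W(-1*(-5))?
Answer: 5580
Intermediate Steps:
2790*W(-1*(-5)) = 2790*2 = 5580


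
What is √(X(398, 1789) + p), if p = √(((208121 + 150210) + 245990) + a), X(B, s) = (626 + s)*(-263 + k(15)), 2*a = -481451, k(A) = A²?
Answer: √(-367080 + 6*√161598)/2 ≈ 301.94*I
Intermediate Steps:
a = -481451/2 (a = (½)*(-481451) = -481451/2 ≈ -2.4073e+5)
X(B, s) = -23788 - 38*s (X(B, s) = (626 + s)*(-263 + 15²) = (626 + s)*(-263 + 225) = (626 + s)*(-38) = -23788 - 38*s)
p = 3*√161598/2 (p = √(((208121 + 150210) + 245990) - 481451/2) = √((358331 + 245990) - 481451/2) = √(604321 - 481451/2) = √(727191/2) = 3*√161598/2 ≈ 602.99)
√(X(398, 1789) + p) = √((-23788 - 38*1789) + 3*√161598/2) = √((-23788 - 67982) + 3*√161598/2) = √(-91770 + 3*√161598/2)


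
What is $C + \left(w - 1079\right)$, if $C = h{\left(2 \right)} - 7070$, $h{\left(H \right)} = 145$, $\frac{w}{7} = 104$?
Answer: $-7276$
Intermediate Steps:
$w = 728$ ($w = 7 \cdot 104 = 728$)
$C = -6925$ ($C = 145 - 7070 = -6925$)
$C + \left(w - 1079\right) = -6925 + \left(728 - 1079\right) = -6925 - 351 = -7276$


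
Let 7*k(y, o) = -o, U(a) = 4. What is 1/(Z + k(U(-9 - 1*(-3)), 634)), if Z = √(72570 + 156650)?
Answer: 2219/5414912 + 49*√57305/5414912 ≈ 0.0025760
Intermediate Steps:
k(y, o) = -o/7 (k(y, o) = (-o)/7 = -o/7)
Z = 2*√57305 (Z = √229220 = 2*√57305 ≈ 478.77)
1/(Z + k(U(-9 - 1*(-3)), 634)) = 1/(2*√57305 - ⅐*634) = 1/(2*√57305 - 634/7) = 1/(-634/7 + 2*√57305)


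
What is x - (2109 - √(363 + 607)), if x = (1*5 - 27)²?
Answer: -1625 + √970 ≈ -1593.9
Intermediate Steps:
x = 484 (x = (5 - 27)² = (-22)² = 484)
x - (2109 - √(363 + 607)) = 484 - (2109 - √(363 + 607)) = 484 - (2109 - √970) = 484 + (-2109 + √970) = -1625 + √970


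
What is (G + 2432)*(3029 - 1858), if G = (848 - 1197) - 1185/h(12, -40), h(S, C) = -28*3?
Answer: 68759949/28 ≈ 2.4557e+6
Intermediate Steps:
h(S, C) = -84
G = -9377/28 (G = (848 - 1197) - 1185/(-84) = -349 - 1185*(-1/84) = -349 + 395/28 = -9377/28 ≈ -334.89)
(G + 2432)*(3029 - 1858) = (-9377/28 + 2432)*(3029 - 1858) = (58719/28)*1171 = 68759949/28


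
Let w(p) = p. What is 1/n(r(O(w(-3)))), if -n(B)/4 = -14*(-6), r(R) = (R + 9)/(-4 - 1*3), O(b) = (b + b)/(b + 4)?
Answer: -1/336 ≈ -0.0029762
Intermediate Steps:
O(b) = 2*b/(4 + b) (O(b) = (2*b)/(4 + b) = 2*b/(4 + b))
r(R) = -9/7 - R/7 (r(R) = (9 + R)/(-4 - 3) = (9 + R)/(-7) = (9 + R)*(-1/7) = -9/7 - R/7)
n(B) = -336 (n(B) = -(-56)*(-6) = -4*84 = -336)
1/n(r(O(w(-3)))) = 1/(-336) = -1/336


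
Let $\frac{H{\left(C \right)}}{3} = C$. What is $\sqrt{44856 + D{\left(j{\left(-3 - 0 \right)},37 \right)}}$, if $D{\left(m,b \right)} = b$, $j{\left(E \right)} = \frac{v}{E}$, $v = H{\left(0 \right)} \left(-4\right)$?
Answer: $\sqrt{44893} \approx 211.88$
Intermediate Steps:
$H{\left(C \right)} = 3 C$
$v = 0$ ($v = 3 \cdot 0 \left(-4\right) = 0 \left(-4\right) = 0$)
$j{\left(E \right)} = 0$ ($j{\left(E \right)} = \frac{0}{E} = 0$)
$\sqrt{44856 + D{\left(j{\left(-3 - 0 \right)},37 \right)}} = \sqrt{44856 + 37} = \sqrt{44893}$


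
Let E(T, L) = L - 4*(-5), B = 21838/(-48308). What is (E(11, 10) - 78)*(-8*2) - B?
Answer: 18561191/24154 ≈ 768.45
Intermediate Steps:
B = -10919/24154 (B = 21838*(-1/48308) = -10919/24154 ≈ -0.45206)
E(T, L) = 20 + L (E(T, L) = L + 20 = 20 + L)
(E(11, 10) - 78)*(-8*2) - B = ((20 + 10) - 78)*(-8*2) - 1*(-10919/24154) = (30 - 78)*(-16) + 10919/24154 = -48*(-16) + 10919/24154 = 768 + 10919/24154 = 18561191/24154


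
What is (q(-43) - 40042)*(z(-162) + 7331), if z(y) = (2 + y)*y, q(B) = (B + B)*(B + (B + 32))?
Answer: -1177018898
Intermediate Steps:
q(B) = 2*B*(32 + 2*B) (q(B) = (2*B)*(B + (32 + B)) = (2*B)*(32 + 2*B) = 2*B*(32 + 2*B))
z(y) = y*(2 + y)
(q(-43) - 40042)*(z(-162) + 7331) = (4*(-43)*(16 - 43) - 40042)*(-162*(2 - 162) + 7331) = (4*(-43)*(-27) - 40042)*(-162*(-160) + 7331) = (4644 - 40042)*(25920 + 7331) = -35398*33251 = -1177018898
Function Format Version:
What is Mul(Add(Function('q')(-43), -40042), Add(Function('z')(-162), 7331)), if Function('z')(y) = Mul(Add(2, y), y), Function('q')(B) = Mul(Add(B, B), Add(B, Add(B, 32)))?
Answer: -1177018898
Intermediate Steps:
Function('q')(B) = Mul(2, B, Add(32, Mul(2, B))) (Function('q')(B) = Mul(Mul(2, B), Add(B, Add(32, B))) = Mul(Mul(2, B), Add(32, Mul(2, B))) = Mul(2, B, Add(32, Mul(2, B))))
Function('z')(y) = Mul(y, Add(2, y))
Mul(Add(Function('q')(-43), -40042), Add(Function('z')(-162), 7331)) = Mul(Add(Mul(4, -43, Add(16, -43)), -40042), Add(Mul(-162, Add(2, -162)), 7331)) = Mul(Add(Mul(4, -43, -27), -40042), Add(Mul(-162, -160), 7331)) = Mul(Add(4644, -40042), Add(25920, 7331)) = Mul(-35398, 33251) = -1177018898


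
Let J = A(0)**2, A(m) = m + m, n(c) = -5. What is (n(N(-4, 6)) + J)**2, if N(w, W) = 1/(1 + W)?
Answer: 25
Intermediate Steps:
A(m) = 2*m
J = 0 (J = (2*0)**2 = 0**2 = 0)
(n(N(-4, 6)) + J)**2 = (-5 + 0)**2 = (-5)**2 = 25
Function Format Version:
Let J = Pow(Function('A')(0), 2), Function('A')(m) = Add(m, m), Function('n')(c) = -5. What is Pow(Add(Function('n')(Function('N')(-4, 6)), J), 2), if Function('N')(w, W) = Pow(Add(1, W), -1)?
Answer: 25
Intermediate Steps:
Function('A')(m) = Mul(2, m)
J = 0 (J = Pow(Mul(2, 0), 2) = Pow(0, 2) = 0)
Pow(Add(Function('n')(Function('N')(-4, 6)), J), 2) = Pow(Add(-5, 0), 2) = Pow(-5, 2) = 25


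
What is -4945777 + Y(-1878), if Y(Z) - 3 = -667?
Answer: -4946441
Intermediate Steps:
Y(Z) = -664 (Y(Z) = 3 - 667 = -664)
-4945777 + Y(-1878) = -4945777 - 664 = -4946441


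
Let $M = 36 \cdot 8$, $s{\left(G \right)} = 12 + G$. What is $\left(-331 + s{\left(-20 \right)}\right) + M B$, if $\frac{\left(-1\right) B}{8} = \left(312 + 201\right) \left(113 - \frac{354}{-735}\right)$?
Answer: $- \frac{32861894511}{245} \approx -1.3413 \cdot 10^{8}$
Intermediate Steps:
$B = - \frac{114103512}{245}$ ($B = - 8 \left(312 + 201\right) \left(113 - \frac{354}{-735}\right) = - 8 \cdot 513 \left(113 - - \frac{118}{245}\right) = - 8 \cdot 513 \left(113 + \frac{118}{245}\right) = - 8 \cdot 513 \cdot \frac{27803}{245} = \left(-8\right) \frac{14262939}{245} = - \frac{114103512}{245} \approx -4.6573 \cdot 10^{5}$)
$M = 288$
$\left(-331 + s{\left(-20 \right)}\right) + M B = \left(-331 + \left(12 - 20\right)\right) + 288 \left(- \frac{114103512}{245}\right) = \left(-331 - 8\right) - \frac{32861811456}{245} = -339 - \frac{32861811456}{245} = - \frac{32861894511}{245}$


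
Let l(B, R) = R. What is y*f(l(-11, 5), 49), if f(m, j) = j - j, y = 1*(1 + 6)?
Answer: 0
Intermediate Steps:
y = 7 (y = 1*7 = 7)
f(m, j) = 0
y*f(l(-11, 5), 49) = 7*0 = 0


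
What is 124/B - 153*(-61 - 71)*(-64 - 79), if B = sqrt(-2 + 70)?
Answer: -2888028 + 62*sqrt(17)/17 ≈ -2.8880e+6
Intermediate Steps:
B = 2*sqrt(17) (B = sqrt(68) = 2*sqrt(17) ≈ 8.2462)
124/B - 153*(-61 - 71)*(-64 - 79) = 124/((2*sqrt(17))) - 153*(-61 - 71)*(-64 - 79) = 124*(sqrt(17)/34) - (-20196)*(-143) = 62*sqrt(17)/17 - 153*18876 = 62*sqrt(17)/17 - 2888028 = -2888028 + 62*sqrt(17)/17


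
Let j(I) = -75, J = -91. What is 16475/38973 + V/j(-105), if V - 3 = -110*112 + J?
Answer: 161604203/974325 ≈ 165.86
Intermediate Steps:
V = -12408 (V = 3 + (-110*112 - 91) = 3 + (-12320 - 91) = 3 - 12411 = -12408)
16475/38973 + V/j(-105) = 16475/38973 - 12408/(-75) = 16475*(1/38973) - 12408*(-1/75) = 16475/38973 + 4136/25 = 161604203/974325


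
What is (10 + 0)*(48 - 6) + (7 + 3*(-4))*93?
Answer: -45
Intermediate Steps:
(10 + 0)*(48 - 6) + (7 + 3*(-4))*93 = 10*42 + (7 - 12)*93 = 420 - 5*93 = 420 - 465 = -45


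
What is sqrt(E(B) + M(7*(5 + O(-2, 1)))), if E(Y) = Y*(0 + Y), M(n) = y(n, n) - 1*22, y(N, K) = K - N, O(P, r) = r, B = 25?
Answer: 3*sqrt(67) ≈ 24.556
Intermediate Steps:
M(n) = -22 (M(n) = (n - n) - 1*22 = 0 - 22 = -22)
E(Y) = Y**2 (E(Y) = Y*Y = Y**2)
sqrt(E(B) + M(7*(5 + O(-2, 1)))) = sqrt(25**2 - 22) = sqrt(625 - 22) = sqrt(603) = 3*sqrt(67)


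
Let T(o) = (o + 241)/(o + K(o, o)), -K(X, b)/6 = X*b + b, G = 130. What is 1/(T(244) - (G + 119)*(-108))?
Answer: 358436/9639060427 ≈ 3.7186e-5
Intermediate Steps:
K(X, b) = -6*b - 6*X*b (K(X, b) = -6*(X*b + b) = -6*(b + X*b) = -6*b - 6*X*b)
T(o) = (241 + o)/(o - 6*o*(1 + o)) (T(o) = (o + 241)/(o - 6*o*(1 + o)) = (241 + o)/(o - 6*o*(1 + o)))
1/(T(244) - (G + 119)*(-108)) = 1/((-241 - 1*244)/(244*(5 + 6*244)) - (130 + 119)*(-108)) = 1/((-241 - 244)/(244*(5 + 1464)) - 249*(-108)) = 1/((1/244)*(-485)/1469 - 1*(-26892)) = 1/((1/244)*(1/1469)*(-485) + 26892) = 1/(-485/358436 + 26892) = 1/(9639060427/358436) = 358436/9639060427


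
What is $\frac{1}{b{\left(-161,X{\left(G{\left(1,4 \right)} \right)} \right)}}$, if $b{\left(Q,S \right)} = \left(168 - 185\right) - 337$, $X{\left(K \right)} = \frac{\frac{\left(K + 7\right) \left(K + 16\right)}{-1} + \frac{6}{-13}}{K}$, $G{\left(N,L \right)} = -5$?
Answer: $- \frac{1}{354} \approx -0.0028249$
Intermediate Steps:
$X{\left(K \right)} = \frac{- \frac{6}{13} - \left(7 + K\right) \left(16 + K\right)}{K}$ ($X{\left(K \right)} = \frac{\left(7 + K\right) \left(16 + K\right) \left(-1\right) + 6 \left(- \frac{1}{13}\right)}{K} = \frac{- \left(7 + K\right) \left(16 + K\right) - \frac{6}{13}}{K} = \frac{- \frac{6}{13} - \left(7 + K\right) \left(16 + K\right)}{K}$)
$b{\left(Q,S \right)} = -354$ ($b{\left(Q,S \right)} = -17 - 337 = -354$)
$\frac{1}{b{\left(-161,X{\left(G{\left(1,4 \right)} \right)} \right)}} = \frac{1}{-354} = - \frac{1}{354}$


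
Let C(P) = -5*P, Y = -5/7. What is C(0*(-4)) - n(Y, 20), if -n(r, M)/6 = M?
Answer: 120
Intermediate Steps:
Y = -5/7 (Y = -5*⅐ = -5/7 ≈ -0.71429)
n(r, M) = -6*M
C(0*(-4)) - n(Y, 20) = -0*(-4) - (-6)*20 = -5*0 - 1*(-120) = 0 + 120 = 120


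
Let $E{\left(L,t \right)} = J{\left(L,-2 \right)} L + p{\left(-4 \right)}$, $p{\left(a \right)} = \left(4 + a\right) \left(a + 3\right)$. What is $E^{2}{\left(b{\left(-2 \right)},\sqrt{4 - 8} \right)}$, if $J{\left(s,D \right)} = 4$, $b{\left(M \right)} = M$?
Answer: $64$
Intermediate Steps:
$p{\left(a \right)} = \left(3 + a\right) \left(4 + a\right)$ ($p{\left(a \right)} = \left(4 + a\right) \left(3 + a\right) = \left(3 + a\right) \left(4 + a\right)$)
$E{\left(L,t \right)} = 4 L$ ($E{\left(L,t \right)} = 4 L + \left(12 + \left(-4\right)^{2} + 7 \left(-4\right)\right) = 4 L + \left(12 + 16 - 28\right) = 4 L + 0 = 4 L$)
$E^{2}{\left(b{\left(-2 \right)},\sqrt{4 - 8} \right)} = \left(4 \left(-2\right)\right)^{2} = \left(-8\right)^{2} = 64$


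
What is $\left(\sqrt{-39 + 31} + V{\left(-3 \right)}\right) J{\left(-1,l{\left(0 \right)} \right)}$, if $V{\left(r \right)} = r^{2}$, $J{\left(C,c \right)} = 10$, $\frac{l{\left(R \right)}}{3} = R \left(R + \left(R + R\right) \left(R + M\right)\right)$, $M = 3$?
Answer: $90 + 20 i \sqrt{2} \approx 90.0 + 28.284 i$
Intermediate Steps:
$l{\left(R \right)} = 3 R \left(R + 2 R \left(3 + R\right)\right)$ ($l{\left(R \right)} = 3 R \left(R + \left(R + R\right) \left(R + 3\right)\right) = 3 R \left(R + 2 R \left(3 + R\right)\right)$)
$\left(\sqrt{-39 + 31} + V{\left(-3 \right)}\right) J{\left(-1,l{\left(0 \right)} \right)} = \left(\sqrt{-39 + 31} + \left(-3\right)^{2}\right) 10 = \left(\sqrt{-8} + 9\right) 10 = \left(2 i \sqrt{2} + 9\right) 10 = \left(9 + 2 i \sqrt{2}\right) 10 = 90 + 20 i \sqrt{2}$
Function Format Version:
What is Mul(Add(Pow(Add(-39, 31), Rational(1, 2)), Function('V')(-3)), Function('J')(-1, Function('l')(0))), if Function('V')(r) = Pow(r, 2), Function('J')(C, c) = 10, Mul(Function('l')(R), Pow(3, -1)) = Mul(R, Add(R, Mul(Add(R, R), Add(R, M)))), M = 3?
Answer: Add(90, Mul(20, I, Pow(2, Rational(1, 2)))) ≈ Add(90.000, Mul(28.284, I))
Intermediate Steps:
Function('l')(R) = Mul(3, R, Add(R, Mul(2, R, Add(3, R)))) (Function('l')(R) = Mul(3, Mul(R, Add(R, Mul(Add(R, R), Add(R, 3))))) = Mul(3, Mul(R, Add(R, Mul(Mul(2, R), Add(3, R))))) = Mul(3, Mul(R, Add(R, Mul(2, R, Add(3, R))))) = Mul(3, R, Add(R, Mul(2, R, Add(3, R)))))
Mul(Add(Pow(Add(-39, 31), Rational(1, 2)), Function('V')(-3)), Function('J')(-1, Function('l')(0))) = Mul(Add(Pow(Add(-39, 31), Rational(1, 2)), Pow(-3, 2)), 10) = Mul(Add(Pow(-8, Rational(1, 2)), 9), 10) = Mul(Add(Mul(2, I, Pow(2, Rational(1, 2))), 9), 10) = Mul(Add(9, Mul(2, I, Pow(2, Rational(1, 2)))), 10) = Add(90, Mul(20, I, Pow(2, Rational(1, 2))))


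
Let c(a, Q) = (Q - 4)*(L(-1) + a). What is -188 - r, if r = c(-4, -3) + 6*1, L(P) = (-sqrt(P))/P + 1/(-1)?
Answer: -229 + 7*I ≈ -229.0 + 7.0*I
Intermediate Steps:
L(P) = -1 - 1/sqrt(P) (L(P) = -1/sqrt(P) + 1*(-1) = -1/sqrt(P) - 1 = -1 - 1/sqrt(P))
c(a, Q) = (-4 + Q)*(-1 + I + a) (c(a, Q) = (Q - 4)*((-1 - 1/sqrt(-1)) + a) = (-4 + Q)*((-1 - (-1)*I) + a) = (-4 + Q)*((-1 + I) + a) = (-4 + Q)*(-1 + I + a))
r = 41 - 7*I (r = (4 - 4*I - 4*(-4) - 3*(-4) - 1*(-3)*(1 - I)) + 6*1 = (4 - 4*I + 16 + 12 + (3 - 3*I)) + 6 = (35 - 7*I) + 6 = 41 - 7*I ≈ 41.0 - 7.0*I)
-188 - r = -188 - (41 - 7*I) = -188 + (-41 + 7*I) = -229 + 7*I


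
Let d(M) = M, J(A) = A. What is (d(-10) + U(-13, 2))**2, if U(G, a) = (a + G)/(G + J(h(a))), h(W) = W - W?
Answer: 14161/169 ≈ 83.793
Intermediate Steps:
h(W) = 0
U(G, a) = (G + a)/G (U(G, a) = (a + G)/(G + 0) = (G + a)/G)
(d(-10) + U(-13, 2))**2 = (-10 + (-13 + 2)/(-13))**2 = (-10 - 1/13*(-11))**2 = (-10 + 11/13)**2 = (-119/13)**2 = 14161/169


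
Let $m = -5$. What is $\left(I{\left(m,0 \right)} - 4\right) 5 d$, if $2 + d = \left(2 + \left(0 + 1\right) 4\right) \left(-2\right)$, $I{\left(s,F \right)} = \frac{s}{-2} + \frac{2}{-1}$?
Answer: $245$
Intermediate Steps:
$I{\left(s,F \right)} = -2 - \frac{s}{2}$ ($I{\left(s,F \right)} = s \left(- \frac{1}{2}\right) + 2 \left(-1\right) = - \frac{s}{2} - 2 = -2 - \frac{s}{2}$)
$d = -14$ ($d = -2 + \left(2 + \left(0 + 1\right) 4\right) \left(-2\right) = -2 + \left(2 + 1 \cdot 4\right) \left(-2\right) = -2 + \left(2 + 4\right) \left(-2\right) = -2 + 6 \left(-2\right) = -2 - 12 = -14$)
$\left(I{\left(m,0 \right)} - 4\right) 5 d = \left(\left(-2 - - \frac{5}{2}\right) - 4\right) 5 \left(-14\right) = \left(\left(-2 + \frac{5}{2}\right) - 4\right) 5 \left(-14\right) = \left(\frac{1}{2} - 4\right) 5 \left(-14\right) = \left(- \frac{7}{2}\right) 5 \left(-14\right) = \left(- \frac{35}{2}\right) \left(-14\right) = 245$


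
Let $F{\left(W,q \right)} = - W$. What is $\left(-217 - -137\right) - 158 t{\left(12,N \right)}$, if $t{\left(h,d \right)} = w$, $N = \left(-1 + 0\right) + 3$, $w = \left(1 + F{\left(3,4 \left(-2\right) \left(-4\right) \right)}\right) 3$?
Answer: $868$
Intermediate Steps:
$w = -6$ ($w = \left(1 - 3\right) 3 = \left(-2\right) 3 = -6$)
$N = 2$ ($N = -1 + 3 = 2$)
$t{\left(h,d \right)} = -6$
$\left(-217 - -137\right) - 158 t{\left(12,N \right)} = \left(-217 - -137\right) - -948 = \left(-217 + 137\right) + 948 = -80 + 948 = 868$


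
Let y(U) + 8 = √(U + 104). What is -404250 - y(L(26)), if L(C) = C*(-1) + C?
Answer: -404242 - 2*√26 ≈ -4.0425e+5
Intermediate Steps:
L(C) = 0 (L(C) = -C + C = 0)
y(U) = -8 + √(104 + U) (y(U) = -8 + √(U + 104) = -8 + √(104 + U))
-404250 - y(L(26)) = -404250 - (-8 + √(104 + 0)) = -404250 - (-8 + √104) = -404250 - (-8 + 2*√26) = -404250 + (8 - 2*√26) = -404242 - 2*√26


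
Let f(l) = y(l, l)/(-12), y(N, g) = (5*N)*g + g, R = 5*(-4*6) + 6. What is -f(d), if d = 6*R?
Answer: 194883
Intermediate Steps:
R = -114 (R = 5*(-24) + 6 = -120 + 6 = -114)
y(N, g) = g + 5*N*g (y(N, g) = 5*N*g + g = g + 5*N*g)
d = -684 (d = 6*(-114) = -684)
f(l) = -l*(1 + 5*l)/12 (f(l) = (l*(1 + 5*l))/(-12) = (l*(1 + 5*l))*(-1/12) = -l*(1 + 5*l)/12)
-f(d) = -(-1)*(-684)*(1 + 5*(-684))/12 = -(-1)*(-684)*(1 - 3420)/12 = -(-1)*(-684)*(-3419)/12 = -1*(-194883) = 194883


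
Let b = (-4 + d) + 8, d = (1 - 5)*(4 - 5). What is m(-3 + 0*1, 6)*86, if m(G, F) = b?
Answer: 688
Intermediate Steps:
d = 4 (d = -4*(-1) = 4)
b = 8 (b = (-4 + 4) + 8 = 0 + 8 = 8)
m(G, F) = 8
m(-3 + 0*1, 6)*86 = 8*86 = 688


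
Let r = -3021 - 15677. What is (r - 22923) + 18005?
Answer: -23616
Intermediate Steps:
r = -18698
(r - 22923) + 18005 = (-18698 - 22923) + 18005 = -41621 + 18005 = -23616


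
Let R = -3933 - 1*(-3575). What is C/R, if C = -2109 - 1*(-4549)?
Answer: -1220/179 ≈ -6.8156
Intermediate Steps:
R = -358 (R = -3933 + 3575 = -358)
C = 2440 (C = -2109 + 4549 = 2440)
C/R = 2440/(-358) = 2440*(-1/358) = -1220/179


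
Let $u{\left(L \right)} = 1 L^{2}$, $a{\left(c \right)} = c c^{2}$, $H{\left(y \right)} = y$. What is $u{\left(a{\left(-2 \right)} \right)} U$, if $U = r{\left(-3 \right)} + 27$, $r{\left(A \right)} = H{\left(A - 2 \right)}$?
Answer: $1408$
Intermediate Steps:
$r{\left(A \right)} = -2 + A$ ($r{\left(A \right)} = A - 2 = -2 + A$)
$a{\left(c \right)} = c^{3}$
$u{\left(L \right)} = L^{2}$
$U = 22$ ($U = \left(-2 - 3\right) + 27 = -5 + 27 = 22$)
$u{\left(a{\left(-2 \right)} \right)} U = \left(\left(-2\right)^{3}\right)^{2} \cdot 22 = \left(-8\right)^{2} \cdot 22 = 64 \cdot 22 = 1408$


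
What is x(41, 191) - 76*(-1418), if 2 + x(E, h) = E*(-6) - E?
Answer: 107479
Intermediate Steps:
x(E, h) = -2 - 7*E (x(E, h) = -2 + (E*(-6) - E) = -2 + (-6*E - E) = -2 - 7*E)
x(41, 191) - 76*(-1418) = (-2 - 7*41) - 76*(-1418) = (-2 - 287) + 107768 = -289 + 107768 = 107479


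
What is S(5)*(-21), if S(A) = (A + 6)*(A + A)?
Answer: -2310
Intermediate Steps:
S(A) = 2*A*(6 + A) (S(A) = (6 + A)*(2*A) = 2*A*(6 + A))
S(5)*(-21) = (2*5*(6 + 5))*(-21) = (2*5*11)*(-21) = 110*(-21) = -2310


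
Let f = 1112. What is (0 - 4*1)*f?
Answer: -4448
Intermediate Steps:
(0 - 4*1)*f = (0 - 4*1)*1112 = (0 - 4)*1112 = -4*1112 = -4448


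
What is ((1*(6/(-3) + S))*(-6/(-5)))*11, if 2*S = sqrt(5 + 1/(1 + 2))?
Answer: -132/5 + 44*sqrt(3)/5 ≈ -11.158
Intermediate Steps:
S = 2*sqrt(3)/3 (S = sqrt(5 + 1/(1 + 2))/2 = sqrt(5 + 1/3)/2 = sqrt(16/3)/2 = (4*sqrt(3)/3)/2 = 2*sqrt(3)/3 ≈ 1.1547)
((1*(6/(-3) + S))*(-6/(-5)))*11 = ((1*(6/(-3) + 2*sqrt(3)/3))*(-6/(-5)))*11 = ((1*(6*(-1/3) + 2*sqrt(3)/3))*(-6*(-1/5)))*11 = ((1*(-2 + 2*sqrt(3)/3))*(6/5))*11 = ((-2 + 2*sqrt(3)/3)*(6/5))*11 = (-12/5 + 4*sqrt(3)/5)*11 = -132/5 + 44*sqrt(3)/5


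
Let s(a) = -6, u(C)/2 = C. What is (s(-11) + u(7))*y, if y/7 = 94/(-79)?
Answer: -5264/79 ≈ -66.633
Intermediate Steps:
u(C) = 2*C
y = -658/79 (y = 7*(94/(-79)) = 7*(94*(-1/79)) = 7*(-94/79) = -658/79 ≈ -8.3291)
(s(-11) + u(7))*y = (-6 + 2*7)*(-658/79) = (-6 + 14)*(-658/79) = 8*(-658/79) = -5264/79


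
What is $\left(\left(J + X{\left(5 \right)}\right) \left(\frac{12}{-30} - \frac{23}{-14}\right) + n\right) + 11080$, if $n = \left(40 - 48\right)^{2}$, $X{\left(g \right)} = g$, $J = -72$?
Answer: $\frac{774251}{70} \approx 11061.0$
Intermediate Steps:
$n = 64$ ($n = \left(-8\right)^{2} = 64$)
$\left(\left(J + X{\left(5 \right)}\right) \left(\frac{12}{-30} - \frac{23}{-14}\right) + n\right) + 11080 = \left(\left(-72 + 5\right) \left(\frac{12}{-30} - \frac{23}{-14}\right) + 64\right) + 11080 = \left(- 67 \left(12 \left(- \frac{1}{30}\right) - - \frac{23}{14}\right) + 64\right) + 11080 = \left(- 67 \left(- \frac{2}{5} + \frac{23}{14}\right) + 64\right) + 11080 = \left(\left(-67\right) \frac{87}{70} + 64\right) + 11080 = \left(- \frac{5829}{70} + 64\right) + 11080 = - \frac{1349}{70} + 11080 = \frac{774251}{70}$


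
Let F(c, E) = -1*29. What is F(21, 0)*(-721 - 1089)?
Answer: 52490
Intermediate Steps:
F(c, E) = -29
F(21, 0)*(-721 - 1089) = -29*(-721 - 1089) = -29*(-1810) = 52490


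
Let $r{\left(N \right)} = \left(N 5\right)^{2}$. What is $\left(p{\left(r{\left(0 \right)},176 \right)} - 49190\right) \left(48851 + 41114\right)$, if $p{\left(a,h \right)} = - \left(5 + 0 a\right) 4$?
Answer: $-4427177650$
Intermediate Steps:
$r{\left(N \right)} = 25 N^{2}$ ($r{\left(N \right)} = \left(5 N\right)^{2} = 25 N^{2}$)
$p{\left(a,h \right)} = -20$ ($p{\left(a,h \right)} = - \left(5 + 0\right) 4 = - 5 \cdot 4 = \left(-1\right) 20 = -20$)
$\left(p{\left(r{\left(0 \right)},176 \right)} - 49190\right) \left(48851 + 41114\right) = \left(-20 - 49190\right) \left(48851 + 41114\right) = \left(-49210\right) 89965 = -4427177650$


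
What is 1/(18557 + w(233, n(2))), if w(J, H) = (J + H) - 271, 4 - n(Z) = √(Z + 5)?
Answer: 18523/343101522 + √7/343101522 ≈ 5.3995e-5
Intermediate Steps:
n(Z) = 4 - √(5 + Z) (n(Z) = 4 - √(Z + 5) = 4 - √(5 + Z))
w(J, H) = -271 + H + J (w(J, H) = (H + J) - 271 = -271 + H + J)
1/(18557 + w(233, n(2))) = 1/(18557 + (-271 + (4 - √(5 + 2)) + 233)) = 1/(18557 + (-271 + (4 - √7) + 233)) = 1/(18557 + (-34 - √7)) = 1/(18523 - √7)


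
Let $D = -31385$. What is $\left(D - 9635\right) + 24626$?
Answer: $-16394$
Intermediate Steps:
$\left(D - 9635\right) + 24626 = \left(-31385 - 9635\right) + 24626 = -41020 + 24626 = -16394$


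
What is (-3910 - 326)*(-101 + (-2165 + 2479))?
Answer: -902268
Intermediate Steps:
(-3910 - 326)*(-101 + (-2165 + 2479)) = -4236*(-101 + 314) = -4236*213 = -902268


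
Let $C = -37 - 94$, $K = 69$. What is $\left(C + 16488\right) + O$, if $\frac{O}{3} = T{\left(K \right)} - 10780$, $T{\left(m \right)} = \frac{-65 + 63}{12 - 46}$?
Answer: $- \frac{271708}{17} \approx -15983.0$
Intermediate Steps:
$C = -131$ ($C = -37 - 94 = -131$)
$T{\left(m \right)} = \frac{1}{17}$ ($T{\left(m \right)} = - \frac{2}{-34} = \left(-2\right) \left(- \frac{1}{34}\right) = \frac{1}{17}$)
$O = - \frac{549777}{17}$ ($O = 3 \left(\frac{1}{17} - 10780\right) = 3 \left(- \frac{183259}{17}\right) = - \frac{549777}{17} \approx -32340.0$)
$\left(C + 16488\right) + O = \left(-131 + 16488\right) - \frac{549777}{17} = 16357 - \frac{549777}{17} = - \frac{271708}{17}$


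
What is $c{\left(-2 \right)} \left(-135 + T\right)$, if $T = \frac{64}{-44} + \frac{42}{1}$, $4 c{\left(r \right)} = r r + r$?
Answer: $- \frac{1039}{22} \approx -47.227$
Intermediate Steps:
$c{\left(r \right)} = \frac{r}{4} + \frac{r^{2}}{4}$ ($c{\left(r \right)} = \frac{r r + r}{4} = \frac{r^{2} + r}{4} = \frac{r + r^{2}}{4} = \frac{r}{4} + \frac{r^{2}}{4}$)
$T = \frac{446}{11}$ ($T = 64 \left(- \frac{1}{44}\right) + 42 \cdot 1 = - \frac{16}{11} + 42 = \frac{446}{11} \approx 40.545$)
$c{\left(-2 \right)} \left(-135 + T\right) = \frac{1}{4} \left(-2\right) \left(1 - 2\right) \left(-135 + \frac{446}{11}\right) = \frac{1}{4} \left(-2\right) \left(-1\right) \left(- \frac{1039}{11}\right) = \frac{1}{2} \left(- \frac{1039}{11}\right) = - \frac{1039}{22}$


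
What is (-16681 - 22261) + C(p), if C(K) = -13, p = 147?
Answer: -38955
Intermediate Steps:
(-16681 - 22261) + C(p) = (-16681 - 22261) - 13 = -38942 - 13 = -38955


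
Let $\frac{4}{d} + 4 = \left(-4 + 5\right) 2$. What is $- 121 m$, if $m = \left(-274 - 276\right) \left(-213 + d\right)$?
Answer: $-14308250$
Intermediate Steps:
$d = -2$ ($d = \frac{4}{-4 + \left(-4 + 5\right) 2} = \frac{4}{-4 + 1 \cdot 2} = \frac{4}{-4 + 2} = \frac{4}{-2} = 4 \left(- \frac{1}{2}\right) = -2$)
$m = 118250$ ($m = \left(-274 - 276\right) \left(-213 - 2\right) = \left(-550\right) \left(-215\right) = 118250$)
$- 121 m = \left(-121\right) 118250 = -14308250$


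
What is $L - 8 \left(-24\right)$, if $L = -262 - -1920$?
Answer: $1850$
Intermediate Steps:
$L = 1658$ ($L = -262 + 1920 = 1658$)
$L - 8 \left(-24\right) = 1658 - 8 \left(-24\right) = 1658 - -192 = 1658 + 192 = 1850$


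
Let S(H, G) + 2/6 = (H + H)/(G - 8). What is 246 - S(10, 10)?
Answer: 709/3 ≈ 236.33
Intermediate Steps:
S(H, G) = -⅓ + 2*H/(-8 + G) (S(H, G) = -⅓ + (H + H)/(G - 8) = -⅓ + (2*H)/(-8 + G) = -⅓ + 2*H/(-8 + G))
246 - S(10, 10) = 246 - (8 - 1*10 + 6*10)/(3*(-8 + 10)) = 246 - (8 - 10 + 60)/(3*2) = 246 - 58/(3*2) = 246 - 1*29/3 = 246 - 29/3 = 709/3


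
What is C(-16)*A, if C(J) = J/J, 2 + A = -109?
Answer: -111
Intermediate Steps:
A = -111 (A = -2 - 109 = -111)
C(J) = 1
C(-16)*A = 1*(-111) = -111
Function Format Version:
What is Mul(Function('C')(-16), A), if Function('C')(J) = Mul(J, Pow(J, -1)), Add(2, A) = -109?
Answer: -111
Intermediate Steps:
A = -111 (A = Add(-2, -109) = -111)
Function('C')(J) = 1
Mul(Function('C')(-16), A) = Mul(1, -111) = -111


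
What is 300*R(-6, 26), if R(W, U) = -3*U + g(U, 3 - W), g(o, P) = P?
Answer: -20700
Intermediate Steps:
R(W, U) = 3 - W - 3*U (R(W, U) = -3*U + (3 - W) = 3 - W - 3*U)
300*R(-6, 26) = 300*(3 - 1*(-6) - 3*26) = 300*(3 + 6 - 78) = 300*(-69) = -20700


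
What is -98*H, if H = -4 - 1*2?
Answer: 588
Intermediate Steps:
H = -6 (H = -4 - 2 = -6)
-98*H = -98*(-6) = 588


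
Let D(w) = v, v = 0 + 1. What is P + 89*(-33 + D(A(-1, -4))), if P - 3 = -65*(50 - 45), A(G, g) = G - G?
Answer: -3170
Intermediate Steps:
v = 1
A(G, g) = 0
D(w) = 1
P = -322 (P = 3 - 65*(50 - 45) = 3 - 65*5 = 3 - 325 = -322)
P + 89*(-33 + D(A(-1, -4))) = -322 + 89*(-33 + 1) = -322 + 89*(-32) = -322 - 2848 = -3170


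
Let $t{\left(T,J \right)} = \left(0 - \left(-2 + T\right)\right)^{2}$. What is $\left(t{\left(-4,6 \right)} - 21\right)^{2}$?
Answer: $225$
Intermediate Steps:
$t{\left(T,J \right)} = \left(2 - T\right)^{2}$
$\left(t{\left(-4,6 \right)} - 21\right)^{2} = \left(\left(-2 - 4\right)^{2} - 21\right)^{2} = \left(\left(-6\right)^{2} - 21\right)^{2} = \left(36 - 21\right)^{2} = 15^{2} = 225$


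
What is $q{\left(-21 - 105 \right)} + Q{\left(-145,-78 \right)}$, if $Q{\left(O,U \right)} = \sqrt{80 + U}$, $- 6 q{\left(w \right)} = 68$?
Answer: $- \frac{34}{3} + \sqrt{2} \approx -9.9191$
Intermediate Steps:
$q{\left(w \right)} = - \frac{34}{3}$ ($q{\left(w \right)} = \left(- \frac{1}{6}\right) 68 = - \frac{34}{3}$)
$q{\left(-21 - 105 \right)} + Q{\left(-145,-78 \right)} = - \frac{34}{3} + \sqrt{80 - 78} = - \frac{34}{3} + \sqrt{2}$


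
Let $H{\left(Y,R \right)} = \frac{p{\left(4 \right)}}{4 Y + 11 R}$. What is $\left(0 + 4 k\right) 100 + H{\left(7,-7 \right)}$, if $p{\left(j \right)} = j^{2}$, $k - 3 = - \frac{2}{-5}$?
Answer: $\frac{66624}{49} \approx 1359.7$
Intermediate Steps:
$k = \frac{17}{5}$ ($k = 3 - \frac{2}{-5} = 3 - - \frac{2}{5} = 3 + \frac{2}{5} = \frac{17}{5} \approx 3.4$)
$H{\left(Y,R \right)} = \frac{16}{4 Y + 11 R}$ ($H{\left(Y,R \right)} = \frac{4^{2}}{4 Y + 11 R} = \frac{16}{4 Y + 11 R}$)
$\left(0 + 4 k\right) 100 + H{\left(7,-7 \right)} = \left(0 + 4 \cdot \frac{17}{5}\right) 100 + \frac{16}{4 \cdot 7 + 11 \left(-7\right)} = \left(0 + \frac{68}{5}\right) 100 + \frac{16}{28 - 77} = \frac{68}{5} \cdot 100 + \frac{16}{-49} = 1360 + 16 \left(- \frac{1}{49}\right) = 1360 - \frac{16}{49} = \frac{66624}{49}$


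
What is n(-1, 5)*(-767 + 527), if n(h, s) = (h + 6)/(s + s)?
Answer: -120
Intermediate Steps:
n(h, s) = (6 + h)/(2*s) (n(h, s) = (6 + h)/((2*s)) = (6 + h)*(1/(2*s)) = (6 + h)/(2*s))
n(-1, 5)*(-767 + 527) = ((½)*(6 - 1)/5)*(-767 + 527) = ((½)*(⅕)*5)*(-240) = (½)*(-240) = -120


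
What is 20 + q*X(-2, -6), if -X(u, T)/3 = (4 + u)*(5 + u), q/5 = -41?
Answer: 3710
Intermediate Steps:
q = -205 (q = 5*(-41) = -205)
X(u, T) = -3*(4 + u)*(5 + u)
20 + q*X(-2, -6) = 20 - 205*(-60 - 27*(-2) - 3*(-2)**2) = 20 - 205*(-60 + 54 - 3*4) = 20 - 205*(-60 + 54 - 12) = 20 - 205*(-18) = 20 + 3690 = 3710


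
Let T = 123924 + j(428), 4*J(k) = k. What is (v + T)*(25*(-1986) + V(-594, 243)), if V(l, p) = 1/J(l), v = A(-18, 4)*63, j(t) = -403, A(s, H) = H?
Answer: -1825163094196/297 ≈ -6.1453e+9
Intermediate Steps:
J(k) = k/4
T = 123521 (T = 123924 - 403 = 123521)
v = 252 (v = 4*63 = 252)
V(l, p) = 4/l (V(l, p) = 1/(l/4) = 4/l)
(v + T)*(25*(-1986) + V(-594, 243)) = (252 + 123521)*(25*(-1986) + 4/(-594)) = 123773*(-49650 + 4*(-1/594)) = 123773*(-49650 - 2/297) = 123773*(-14746052/297) = -1825163094196/297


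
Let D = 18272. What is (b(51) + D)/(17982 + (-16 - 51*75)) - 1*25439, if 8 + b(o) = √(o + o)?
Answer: -359714635/14141 + √102/14141 ≈ -25438.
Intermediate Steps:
b(o) = -8 + √2*√o (b(o) = -8 + √(o + o) = -8 + √(2*o) = -8 + √2*√o)
(b(51) + D)/(17982 + (-16 - 51*75)) - 1*25439 = ((-8 + √2*√51) + 18272)/(17982 + (-16 - 51*75)) - 1*25439 = ((-8 + √102) + 18272)/(17982 + (-16 - 3825)) - 25439 = (18264 + √102)/(17982 - 3841) - 25439 = (18264 + √102)/14141 - 25439 = (18264 + √102)*(1/14141) - 25439 = (18264/14141 + √102/14141) - 25439 = -359714635/14141 + √102/14141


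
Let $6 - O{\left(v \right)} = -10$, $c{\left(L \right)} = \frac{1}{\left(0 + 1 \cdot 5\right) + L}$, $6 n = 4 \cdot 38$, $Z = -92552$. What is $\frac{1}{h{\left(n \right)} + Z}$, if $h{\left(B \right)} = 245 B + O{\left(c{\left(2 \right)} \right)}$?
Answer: $- \frac{3}{258988} \approx -1.1584 \cdot 10^{-5}$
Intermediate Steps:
$n = \frac{76}{3}$ ($n = \frac{4 \cdot 38}{6} = \frac{1}{6} \cdot 152 = \frac{76}{3} \approx 25.333$)
$c{\left(L \right)} = \frac{1}{5 + L}$ ($c{\left(L \right)} = \frac{1}{\left(0 + 5\right) + L} = \frac{1}{5 + L}$)
$O{\left(v \right)} = 16$ ($O{\left(v \right)} = 6 - -10 = 6 + 10 = 16$)
$h{\left(B \right)} = 16 + 245 B$ ($h{\left(B \right)} = 245 B + 16 = 16 + 245 B$)
$\frac{1}{h{\left(n \right)} + Z} = \frac{1}{\left(16 + 245 \cdot \frac{76}{3}\right) - 92552} = \frac{1}{\left(16 + \frac{18620}{3}\right) - 92552} = \frac{1}{\frac{18668}{3} - 92552} = \frac{1}{- \frac{258988}{3}} = - \frac{3}{258988}$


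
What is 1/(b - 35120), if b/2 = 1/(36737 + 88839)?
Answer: -62788/2205114559 ≈ -2.8474e-5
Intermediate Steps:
b = 1/62788 (b = 2/(36737 + 88839) = 2/125576 = 2*(1/125576) = 1/62788 ≈ 1.5927e-5)
1/(b - 35120) = 1/(1/62788 - 35120) = 1/(-2205114559/62788) = -62788/2205114559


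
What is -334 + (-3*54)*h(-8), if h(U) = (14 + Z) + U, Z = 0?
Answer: -1306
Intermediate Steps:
h(U) = 14 + U (h(U) = (14 + 0) + U = 14 + U)
-334 + (-3*54)*h(-8) = -334 + (-3*54)*(14 - 8) = -334 - 162*6 = -334 - 972 = -1306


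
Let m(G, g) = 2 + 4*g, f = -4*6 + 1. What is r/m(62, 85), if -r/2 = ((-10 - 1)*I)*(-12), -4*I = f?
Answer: -253/57 ≈ -4.4386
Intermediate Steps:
f = -23 (f = -24 + 1 = -23)
I = 23/4 (I = -1/4*(-23) = 23/4 ≈ 5.7500)
r = -1518 (r = -2*(-10 - 1)*(23/4)*(-12) = -2*(-11*23/4)*(-12) = -(-253)*(-12)/2 = -2*759 = -1518)
r/m(62, 85) = -1518/(2 + 4*85) = -1518/(2 + 340) = -1518/342 = -1518*1/342 = -253/57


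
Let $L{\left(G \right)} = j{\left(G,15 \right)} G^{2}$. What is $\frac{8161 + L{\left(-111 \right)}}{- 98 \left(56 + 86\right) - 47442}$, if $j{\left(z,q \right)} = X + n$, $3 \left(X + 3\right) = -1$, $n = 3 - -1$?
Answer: $- \frac{16375}{61358} \approx -0.26688$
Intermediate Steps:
$n = 4$ ($n = 3 + 1 = 4$)
$X = - \frac{10}{3}$ ($X = -3 + \frac{1}{3} \left(-1\right) = -3 - \frac{1}{3} = - \frac{10}{3} \approx -3.3333$)
$j{\left(z,q \right)} = \frac{2}{3}$ ($j{\left(z,q \right)} = - \frac{10}{3} + 4 = \frac{2}{3}$)
$L{\left(G \right)} = \frac{2 G^{2}}{3}$
$\frac{8161 + L{\left(-111 \right)}}{- 98 \left(56 + 86\right) - 47442} = \frac{8161 + \frac{2 \left(-111\right)^{2}}{3}}{- 98 \left(56 + 86\right) - 47442} = \frac{8161 + \frac{2}{3} \cdot 12321}{\left(-98\right) 142 - 47442} = \frac{8161 + 8214}{-13916 - 47442} = \frac{16375}{-61358} = 16375 \left(- \frac{1}{61358}\right) = - \frac{16375}{61358}$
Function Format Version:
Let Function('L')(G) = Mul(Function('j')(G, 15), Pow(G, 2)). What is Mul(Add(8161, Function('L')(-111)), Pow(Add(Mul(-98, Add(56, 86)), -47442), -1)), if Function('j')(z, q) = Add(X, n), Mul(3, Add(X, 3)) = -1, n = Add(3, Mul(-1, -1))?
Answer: Rational(-16375, 61358) ≈ -0.26688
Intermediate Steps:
n = 4 (n = Add(3, 1) = 4)
X = Rational(-10, 3) (X = Add(-3, Mul(Rational(1, 3), -1)) = Add(-3, Rational(-1, 3)) = Rational(-10, 3) ≈ -3.3333)
Function('j')(z, q) = Rational(2, 3) (Function('j')(z, q) = Add(Rational(-10, 3), 4) = Rational(2, 3))
Function('L')(G) = Mul(Rational(2, 3), Pow(G, 2))
Mul(Add(8161, Function('L')(-111)), Pow(Add(Mul(-98, Add(56, 86)), -47442), -1)) = Mul(Add(8161, Mul(Rational(2, 3), Pow(-111, 2))), Pow(Add(Mul(-98, Add(56, 86)), -47442), -1)) = Mul(Add(8161, Mul(Rational(2, 3), 12321)), Pow(Add(Mul(-98, 142), -47442), -1)) = Mul(Add(8161, 8214), Pow(Add(-13916, -47442), -1)) = Mul(16375, Pow(-61358, -1)) = Mul(16375, Rational(-1, 61358)) = Rational(-16375, 61358)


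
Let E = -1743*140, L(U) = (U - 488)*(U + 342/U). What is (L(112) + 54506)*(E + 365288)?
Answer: 1363762604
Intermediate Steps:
L(U) = (-488 + U)*(U + 342/U)
E = -244020
(L(112) + 54506)*(E + 365288) = ((342 + 112**2 - 166896/112 - 488*112) + 54506)*(-244020 + 365288) = ((342 + 12544 - 166896*1/112 - 54656) + 54506)*121268 = ((342 + 12544 - 10431/7 - 54656) + 54506)*121268 = (-302821/7 + 54506)*121268 = (78721/7)*121268 = 1363762604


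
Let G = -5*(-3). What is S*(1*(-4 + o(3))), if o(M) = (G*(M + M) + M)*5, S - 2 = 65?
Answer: 30887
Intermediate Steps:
G = 15
S = 67 (S = 2 + 65 = 67)
o(M) = 155*M (o(M) = (15*(M + M) + M)*5 = (15*(2*M) + M)*5 = (30*M + M)*5 = (31*M)*5 = 155*M)
S*(1*(-4 + o(3))) = 67*(1*(-4 + 155*3)) = 67*(1*(-4 + 465)) = 67*(1*461) = 67*461 = 30887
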